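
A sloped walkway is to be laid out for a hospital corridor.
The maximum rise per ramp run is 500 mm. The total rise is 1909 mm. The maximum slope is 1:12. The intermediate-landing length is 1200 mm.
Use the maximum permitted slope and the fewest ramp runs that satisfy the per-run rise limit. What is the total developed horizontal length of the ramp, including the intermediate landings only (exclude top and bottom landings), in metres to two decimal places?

26.51 m

⌈1909/500⌉ = 4 ramp runs. That means 3 intermediate landings.
Ramp run (horizontal) at 1:12: 1909 × 12 = 22908 mm.
3 intermediate landings contribute 3 × 1200 = 3600 mm.
Developed length = 22908 + 3600 = 26508 mm.
= 26.51 m.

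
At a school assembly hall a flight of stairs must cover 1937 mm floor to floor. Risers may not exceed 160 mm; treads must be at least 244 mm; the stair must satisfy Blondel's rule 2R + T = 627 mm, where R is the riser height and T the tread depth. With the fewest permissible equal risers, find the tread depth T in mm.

⌈1937/160⌉ = 13 risers.
R = 1937 ÷ 13 = 149 mm.
T = 627 − 2·149 = 329 mm, which satisfies the 244 mm minimum.

329 mm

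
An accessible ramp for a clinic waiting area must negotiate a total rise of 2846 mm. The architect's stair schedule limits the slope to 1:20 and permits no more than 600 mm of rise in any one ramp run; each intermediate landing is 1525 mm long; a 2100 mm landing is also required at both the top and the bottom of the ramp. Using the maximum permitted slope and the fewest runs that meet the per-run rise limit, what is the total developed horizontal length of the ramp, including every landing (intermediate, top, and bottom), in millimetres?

67220 mm

2846 / 600 = 4.74, so 5 ramp runs are needed. That means 4 intermediate landings.
Ramp run (horizontal) at 1:20: 2846 × 20 = 56920 mm.
Intermediate landings: 4 × 1525 = 6100 mm.
Top and bottom landings: 2 × 2100 = 4200 mm.
Total = 56920 + 6100 + 4200 = 67220 mm.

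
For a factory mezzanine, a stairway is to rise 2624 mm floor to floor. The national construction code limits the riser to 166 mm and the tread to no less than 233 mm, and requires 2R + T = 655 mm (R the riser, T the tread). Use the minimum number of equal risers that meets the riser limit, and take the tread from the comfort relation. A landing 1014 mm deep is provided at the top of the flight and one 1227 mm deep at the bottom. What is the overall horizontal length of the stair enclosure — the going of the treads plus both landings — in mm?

7146 mm

2624 / 166 = 15.81, so 16 risers are needed.
Each riser is 2624/16 = 164 mm (≤ 166 mm).
Tread T = 655 − 2 × 164 = 327 mm (≥ 233 mm).
Treads = 16 − 1 = 15; going = 15 × 327 = 4905 mm.
Add landings: 4905 + 1014 + 1227 = 7146 mm.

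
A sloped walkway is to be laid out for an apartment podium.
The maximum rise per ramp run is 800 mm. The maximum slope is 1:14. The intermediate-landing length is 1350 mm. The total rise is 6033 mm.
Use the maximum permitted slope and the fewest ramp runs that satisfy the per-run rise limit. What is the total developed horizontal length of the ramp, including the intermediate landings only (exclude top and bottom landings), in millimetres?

⌈6033/800⌉ = 8 ramp runs. That means 7 intermediate landings.
Ramp run (horizontal) at 1:14: 6033 × 14 = 84462 mm.
Intermediate landings: 7 × 1350 = 9450 mm.
Developed length = 84462 + 9450 = 93912 mm.

93912 mm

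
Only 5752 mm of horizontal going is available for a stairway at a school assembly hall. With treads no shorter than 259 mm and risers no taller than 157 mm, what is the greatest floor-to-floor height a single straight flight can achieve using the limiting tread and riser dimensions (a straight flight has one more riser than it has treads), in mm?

Treads that fit: ⌊5752 / 259⌋ = 22.
Risers = treads + 1 = 23.
Maximum height = 23 × 157 = 3611 mm.

3611 mm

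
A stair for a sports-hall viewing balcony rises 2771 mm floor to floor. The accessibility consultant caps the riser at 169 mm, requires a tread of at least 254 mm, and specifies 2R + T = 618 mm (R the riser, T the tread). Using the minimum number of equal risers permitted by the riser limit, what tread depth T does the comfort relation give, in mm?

292 mm

At most 169 each: 2771/169 = 16.40, giving 17 risers.
R = 2771 ÷ 17 = 163 mm.
From 2R + T = 618: T = 618 − 326 = 292 mm.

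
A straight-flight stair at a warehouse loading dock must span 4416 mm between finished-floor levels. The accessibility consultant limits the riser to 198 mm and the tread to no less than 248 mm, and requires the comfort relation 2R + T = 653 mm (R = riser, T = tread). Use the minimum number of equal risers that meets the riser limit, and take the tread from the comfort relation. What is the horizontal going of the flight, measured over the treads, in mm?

4416 / 198 = 22.303 → round up to 23 risers.
Each riser is 4416/23 = 192 mm (≤ 198 mm).
T = 653 − 2·192 = 269 mm, which satisfies the 248 mm minimum.
Going = (23 − 1) × 269 = 5918 mm.

5918 mm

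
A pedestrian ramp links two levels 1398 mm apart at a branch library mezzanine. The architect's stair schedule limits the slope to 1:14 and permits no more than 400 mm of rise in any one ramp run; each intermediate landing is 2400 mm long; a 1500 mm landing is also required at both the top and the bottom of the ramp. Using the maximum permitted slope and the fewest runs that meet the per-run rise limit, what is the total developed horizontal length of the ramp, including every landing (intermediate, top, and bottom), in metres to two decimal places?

1398 / 400 = 3.495 → round up to 4 ramp runs. That means 3 intermediate landings.
Ramp run (horizontal) at 1:14: 1398 × 14 = 19572 mm.
Intermediate landings: 3 × 2400 = 7200 mm.
Top and bottom landings: 2 × 1500 = 3000 mm.
Total = 19572 + 7200 + 3000 = 29772 mm.
= 29.77 m.

29.77 m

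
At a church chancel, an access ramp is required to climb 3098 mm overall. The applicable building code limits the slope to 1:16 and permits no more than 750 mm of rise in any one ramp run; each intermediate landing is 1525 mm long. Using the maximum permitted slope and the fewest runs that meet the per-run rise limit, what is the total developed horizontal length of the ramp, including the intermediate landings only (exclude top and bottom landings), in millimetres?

3098 / 750 = 4.13, so 5 ramp runs are needed. That means 4 intermediate landings.
Ramp run (horizontal) at 1:16: 3098 × 16 = 49568 mm.
Intermediate landings: 4 × 1525 = 6100 mm.
Total developed length = 49568 + 6100 = 55668 mm.

55668 mm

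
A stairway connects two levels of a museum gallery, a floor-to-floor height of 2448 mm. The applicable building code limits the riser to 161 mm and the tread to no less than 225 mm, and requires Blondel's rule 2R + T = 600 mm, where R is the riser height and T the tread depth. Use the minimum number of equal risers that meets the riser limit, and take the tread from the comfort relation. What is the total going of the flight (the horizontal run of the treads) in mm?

4410 mm

⌈2448/161⌉ = 16 risers.
Riser R = 2448 / 16 = 153 mm, within the 161 mm limit.
T = 600 − 2·153 = 294 mm, which satisfies the 225 mm minimum.
Going = (16 − 1) × 294 = 4410 mm.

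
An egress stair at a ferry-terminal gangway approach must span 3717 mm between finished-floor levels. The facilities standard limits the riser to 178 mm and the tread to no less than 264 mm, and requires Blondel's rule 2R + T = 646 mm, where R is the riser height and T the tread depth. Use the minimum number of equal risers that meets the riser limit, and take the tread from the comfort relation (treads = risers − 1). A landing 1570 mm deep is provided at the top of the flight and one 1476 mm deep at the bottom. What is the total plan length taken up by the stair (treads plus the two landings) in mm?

8886 mm

3717 / 178 = 20.882 → round up to 21 risers.
Riser R = 3717 / 21 = 177 mm, within the 178 mm limit.
Tread T = 646 − 2 × 177 = 292 mm (≥ 264 mm).
Going = (21 − 1) × 292 = 5840 mm.
Enclosure = 5840 + 1570 + 1476 = 8886 mm.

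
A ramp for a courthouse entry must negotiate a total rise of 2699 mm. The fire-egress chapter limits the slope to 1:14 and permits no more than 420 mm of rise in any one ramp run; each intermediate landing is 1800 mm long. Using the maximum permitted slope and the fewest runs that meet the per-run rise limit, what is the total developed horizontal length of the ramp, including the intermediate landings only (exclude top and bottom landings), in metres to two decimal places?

⌈2699/420⌉ = 7 ramp runs. That means 6 intermediate landings.
Horizontal run for 2699 mm of rise at 1:14 is 2699 × 14 = 37786 mm.
Intermediate landings: 6 × 1800 = 10800 mm.
Developed length = 37786 + 10800 = 48586 mm.
= 48.59 m.

48.59 m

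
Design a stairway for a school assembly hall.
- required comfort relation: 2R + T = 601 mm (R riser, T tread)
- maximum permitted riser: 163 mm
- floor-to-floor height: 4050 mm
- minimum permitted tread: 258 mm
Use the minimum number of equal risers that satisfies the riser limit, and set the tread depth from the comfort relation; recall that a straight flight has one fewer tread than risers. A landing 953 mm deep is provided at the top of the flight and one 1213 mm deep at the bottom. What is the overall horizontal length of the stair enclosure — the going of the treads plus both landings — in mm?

4050 / 163 = 24.85, so 25 risers are needed.
R = 4050 ÷ 25 = 162 mm.
T = 601 − 2·162 = 277 mm, which satisfies the 258 mm minimum.
Treads = 25 − 1 = 24; going = 24 × 277 = 6648 mm.
Add landings: 6648 + 953 + 1213 = 8814 mm.

8814 mm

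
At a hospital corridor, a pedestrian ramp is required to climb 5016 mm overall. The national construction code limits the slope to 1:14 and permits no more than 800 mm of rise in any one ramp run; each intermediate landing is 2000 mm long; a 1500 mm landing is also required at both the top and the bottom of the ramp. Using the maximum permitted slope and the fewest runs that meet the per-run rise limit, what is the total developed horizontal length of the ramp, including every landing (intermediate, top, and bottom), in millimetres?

⌈5016/800⌉ = 7 ramp runs. That means 6 intermediate landings.
Horizontal run for 5016 mm of rise at 1:14 is 5016 × 14 = 70224 mm.
6 intermediate landings contribute 6 × 2000 = 12000 mm.
Top and bottom landings: 2 × 1500 = 3000 mm.
Total = 70224 + 12000 + 3000 = 85224 mm.

85224 mm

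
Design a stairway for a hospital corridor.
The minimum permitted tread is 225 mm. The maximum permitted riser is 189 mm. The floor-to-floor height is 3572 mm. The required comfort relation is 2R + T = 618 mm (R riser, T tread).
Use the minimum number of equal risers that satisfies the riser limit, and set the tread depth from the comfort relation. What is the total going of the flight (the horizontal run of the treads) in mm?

4356 mm

At most 189 each: 3572/189 = 18.90, giving 19 risers.
Riser R = 3572 / 19 = 188 mm, within the 189 mm limit.
From 2R + T = 618: T = 618 − 376 = 242 mm.
Treads = 19 − 1 = 18; going = 18 × 242 = 4356 mm.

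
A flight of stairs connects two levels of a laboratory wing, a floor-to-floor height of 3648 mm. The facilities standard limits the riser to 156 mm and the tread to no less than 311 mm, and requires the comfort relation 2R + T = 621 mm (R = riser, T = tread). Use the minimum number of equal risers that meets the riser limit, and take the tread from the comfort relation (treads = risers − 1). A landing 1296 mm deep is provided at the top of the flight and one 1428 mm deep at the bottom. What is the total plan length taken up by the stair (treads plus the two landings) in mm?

10015 mm

⌈3648/156⌉ = 24 risers.
Riser R = 3648 / 24 = 152 mm, within the 156 mm limit.
T = 621 − 2·152 = 317 mm, which satisfies the 311 mm minimum.
Going = (24 − 1) × 317 = 7291 mm.
Add landings: 7291 + 1296 + 1428 = 10015 mm.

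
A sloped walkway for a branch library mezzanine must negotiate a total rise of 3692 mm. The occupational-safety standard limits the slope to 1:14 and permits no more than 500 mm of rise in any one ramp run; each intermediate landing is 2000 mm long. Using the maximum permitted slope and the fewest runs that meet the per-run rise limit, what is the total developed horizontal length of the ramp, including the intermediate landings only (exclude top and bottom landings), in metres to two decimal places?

65.69 m

3692 / 500 = 7.384 → round up to 8 ramp runs. That means 7 intermediate landings.
Horizontal run for 3692 mm of rise at 1:14 is 3692 × 14 = 51688 mm.
7 intermediate landings contribute 7 × 2000 = 14000 mm.
Total developed length = 51688 + 14000 = 65688 mm.
= 65.69 m.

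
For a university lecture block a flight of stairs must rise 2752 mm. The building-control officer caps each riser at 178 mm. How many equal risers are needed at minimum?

2752 / 178 = 15.461 → round up to 16 risers.

16 risers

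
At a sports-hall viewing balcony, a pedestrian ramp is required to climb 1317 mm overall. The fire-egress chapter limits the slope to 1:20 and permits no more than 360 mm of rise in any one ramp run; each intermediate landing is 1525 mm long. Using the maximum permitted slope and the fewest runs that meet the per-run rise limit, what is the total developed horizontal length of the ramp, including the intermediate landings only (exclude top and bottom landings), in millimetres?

30915 mm

At most 360 each: 1317/360 = 3.66, giving 4 ramp runs. That means 3 intermediate landings.
Horizontal run for 1317 mm of rise at 1:20 is 1317 × 20 = 26340 mm.
3 intermediate landings contribute 3 × 1525 = 4575 mm.
Developed length = 26340 + 4575 = 30915 mm.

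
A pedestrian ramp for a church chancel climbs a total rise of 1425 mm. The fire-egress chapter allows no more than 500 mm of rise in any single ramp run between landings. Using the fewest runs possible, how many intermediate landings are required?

At most 500 each: 1425/500 = 2.85, giving 3 ramp runs.
3 runs are separated by 2 intermediate landings.

2 intermediate landings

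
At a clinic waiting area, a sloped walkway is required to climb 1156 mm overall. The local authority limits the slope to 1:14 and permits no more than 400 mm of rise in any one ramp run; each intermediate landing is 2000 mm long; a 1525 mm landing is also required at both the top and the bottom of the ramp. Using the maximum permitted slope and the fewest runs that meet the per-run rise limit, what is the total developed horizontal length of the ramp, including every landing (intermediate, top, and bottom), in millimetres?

23234 mm

At most 400 each: 1156/400 = 2.89, giving 3 ramp runs. That means 2 intermediate landings.
Horizontal run for 1156 mm of rise at 1:14 is 1156 × 14 = 16184 mm.
Intermediate landings: 2 × 2000 = 4000 mm.
Top and bottom landings: 2 × 1525 = 3050 mm.
Total = 16184 + 4000 + 3050 = 23234 mm.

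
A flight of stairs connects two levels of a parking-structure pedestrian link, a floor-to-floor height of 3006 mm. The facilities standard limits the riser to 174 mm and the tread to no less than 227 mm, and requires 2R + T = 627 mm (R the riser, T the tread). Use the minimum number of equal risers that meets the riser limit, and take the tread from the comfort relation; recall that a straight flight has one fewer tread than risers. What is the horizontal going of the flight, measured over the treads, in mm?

3006 / 174 = 17.28, so 18 risers are needed.
Each riser is 3006/18 = 167 mm (≤ 174 mm).
T = 627 − 2·167 = 293 mm, which satisfies the 227 mm minimum.
18 risers give 17 treads; going = 17 × 293 = 4981 mm.

4981 mm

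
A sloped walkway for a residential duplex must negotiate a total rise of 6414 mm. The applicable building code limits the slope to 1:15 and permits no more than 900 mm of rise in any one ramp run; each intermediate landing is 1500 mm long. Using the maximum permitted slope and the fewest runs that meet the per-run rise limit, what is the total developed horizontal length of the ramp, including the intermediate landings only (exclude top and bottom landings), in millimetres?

106710 mm

⌈6414/900⌉ = 8 ramp runs. That means 7 intermediate landings.
Ramp run (horizontal) at 1:15: 6414 × 15 = 96210 mm.
7 intermediate landings contribute 7 × 1500 = 10500 mm.
Total developed length = 96210 + 10500 = 106710 mm.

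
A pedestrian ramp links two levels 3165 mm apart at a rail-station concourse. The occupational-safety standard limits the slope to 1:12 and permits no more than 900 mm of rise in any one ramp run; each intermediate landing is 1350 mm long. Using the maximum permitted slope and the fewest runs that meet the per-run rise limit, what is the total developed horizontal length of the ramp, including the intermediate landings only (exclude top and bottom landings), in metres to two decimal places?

At most 900 each: 3165/900 = 3.52, giving 4 ramp runs. That means 3 intermediate landings.
Horizontal run for 3165 mm of rise at 1:12 is 3165 × 12 = 37980 mm.
3 intermediate landings contribute 3 × 1350 = 4050 mm.
Total developed length = 37980 + 4050 = 42030 mm.
= 42.03 m.

42.03 m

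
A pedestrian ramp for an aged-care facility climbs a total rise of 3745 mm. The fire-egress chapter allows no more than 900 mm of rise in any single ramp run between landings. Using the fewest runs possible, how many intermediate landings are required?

4 intermediate landings

3745 / 900 = 4.16, so 5 ramp runs are needed.
5 runs are separated by 4 intermediate landings.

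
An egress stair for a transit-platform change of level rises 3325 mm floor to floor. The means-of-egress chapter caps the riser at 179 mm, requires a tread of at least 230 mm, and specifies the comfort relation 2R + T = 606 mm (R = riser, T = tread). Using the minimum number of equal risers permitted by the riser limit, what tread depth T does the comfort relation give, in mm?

256 mm

3325 / 179 = 18.58, so 19 risers are needed.
R = 3325 ÷ 19 = 175 mm.
Tread T = 606 − 2 × 175 = 256 mm (≥ 230 mm).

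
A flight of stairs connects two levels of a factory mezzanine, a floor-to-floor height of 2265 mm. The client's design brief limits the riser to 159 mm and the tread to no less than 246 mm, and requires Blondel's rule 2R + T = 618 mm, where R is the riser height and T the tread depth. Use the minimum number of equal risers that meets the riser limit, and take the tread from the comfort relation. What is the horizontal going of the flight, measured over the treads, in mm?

4424 mm

2265 / 159 = 14.245 → round up to 15 risers.
R = 2265 ÷ 15 = 151 mm.
T = 618 − 2·151 = 316 mm, which satisfies the 246 mm minimum.
Going = (15 − 1) × 316 = 4424 mm.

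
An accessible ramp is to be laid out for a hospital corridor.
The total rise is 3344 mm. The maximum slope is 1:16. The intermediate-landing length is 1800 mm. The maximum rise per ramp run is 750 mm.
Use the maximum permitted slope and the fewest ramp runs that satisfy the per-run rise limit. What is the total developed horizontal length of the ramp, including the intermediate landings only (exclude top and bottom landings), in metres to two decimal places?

60.70 m

3344 / 750 = 4.459 → round up to 5 ramp runs. That means 4 intermediate landings.
Horizontal run for 3344 mm of rise at 1:16 is 3344 × 16 = 53504 mm.
Intermediate landings: 4 × 1800 = 7200 mm.
Total developed length = 53504 + 7200 = 60704 mm.
= 60.70 m.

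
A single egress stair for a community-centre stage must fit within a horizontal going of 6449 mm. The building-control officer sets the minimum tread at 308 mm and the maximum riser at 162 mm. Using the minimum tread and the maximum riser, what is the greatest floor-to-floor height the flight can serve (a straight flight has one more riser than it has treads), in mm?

6449 / 308 = 20.94, so 20 treads fit.
Risers = treads + 1 = 21.
Maximum height = 21 × 162 = 3402 mm.

3402 mm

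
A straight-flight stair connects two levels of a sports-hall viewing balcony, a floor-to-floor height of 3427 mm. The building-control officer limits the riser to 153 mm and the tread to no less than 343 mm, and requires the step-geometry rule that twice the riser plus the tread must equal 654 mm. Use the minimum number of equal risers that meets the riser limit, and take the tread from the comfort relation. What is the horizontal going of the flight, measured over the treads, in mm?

7832 mm

3427 / 153 = 22.399 → round up to 23 risers.
Riser R = 3427 / 23 = 149 mm, within the 153 mm limit.
From 2R + T = 654: T = 654 − 298 = 356 mm.
23 risers give 22 treads; going = 22 × 356 = 7832 mm.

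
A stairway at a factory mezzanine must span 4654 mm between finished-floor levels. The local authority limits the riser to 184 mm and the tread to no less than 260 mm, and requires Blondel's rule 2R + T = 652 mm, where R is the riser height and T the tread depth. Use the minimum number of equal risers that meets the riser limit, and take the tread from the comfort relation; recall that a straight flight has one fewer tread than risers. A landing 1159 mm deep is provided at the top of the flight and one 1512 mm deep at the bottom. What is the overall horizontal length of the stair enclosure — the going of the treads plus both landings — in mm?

4654 / 184 = 25.29, so 26 risers are needed.
Riser R = 4654 / 26 = 179 mm, within the 184 mm limit.
From 2R + T = 652: T = 652 − 358 = 294 mm.
Treads = 26 − 1 = 25; going = 25 × 294 = 7350 mm.
Enclosure = 7350 + 1159 + 1512 = 10021 mm.

10021 mm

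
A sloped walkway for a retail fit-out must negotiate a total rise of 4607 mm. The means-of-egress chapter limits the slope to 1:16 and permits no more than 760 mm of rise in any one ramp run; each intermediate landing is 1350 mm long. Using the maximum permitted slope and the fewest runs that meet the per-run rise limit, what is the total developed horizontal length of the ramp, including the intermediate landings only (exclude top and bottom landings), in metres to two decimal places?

4607 / 760 = 6.062 → round up to 7 ramp runs. That means 6 intermediate landings.
Ramp run (horizontal) at 1:16: 4607 × 16 = 73712 mm.
6 intermediate landings contribute 6 × 1350 = 8100 mm.
Developed length = 73712 + 8100 = 81812 mm.
= 81.81 m.

81.81 m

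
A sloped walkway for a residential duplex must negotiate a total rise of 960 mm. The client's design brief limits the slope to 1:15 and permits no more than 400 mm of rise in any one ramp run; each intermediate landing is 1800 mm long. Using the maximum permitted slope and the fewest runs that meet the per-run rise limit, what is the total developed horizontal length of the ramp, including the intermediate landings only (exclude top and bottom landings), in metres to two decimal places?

960 / 400 = 2.40, so 3 ramp runs are needed. That means 2 intermediate landings.
Ramp run (horizontal) at 1:15: 960 × 15 = 14400 mm.
Intermediate landings: 2 × 1800 = 3600 mm.
Developed length = 14400 + 3600 = 18000 mm.
= 18.00 m.

18.00 m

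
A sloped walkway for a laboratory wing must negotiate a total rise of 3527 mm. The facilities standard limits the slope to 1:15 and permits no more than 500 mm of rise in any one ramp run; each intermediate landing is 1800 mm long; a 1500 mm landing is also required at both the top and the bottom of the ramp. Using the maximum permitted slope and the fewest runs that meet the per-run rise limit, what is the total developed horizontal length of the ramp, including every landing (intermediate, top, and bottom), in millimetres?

68505 mm

3527 / 500 = 7.05, so 8 ramp runs are needed. That means 7 intermediate landings.
Ramp run (horizontal) at 1:15: 3527 × 15 = 52905 mm.
7 intermediate landings contribute 7 × 1800 = 12600 mm.
Top and bottom landings: 2 × 1500 = 3000 mm.
Total = 52905 + 12600 + 3000 = 68505 mm.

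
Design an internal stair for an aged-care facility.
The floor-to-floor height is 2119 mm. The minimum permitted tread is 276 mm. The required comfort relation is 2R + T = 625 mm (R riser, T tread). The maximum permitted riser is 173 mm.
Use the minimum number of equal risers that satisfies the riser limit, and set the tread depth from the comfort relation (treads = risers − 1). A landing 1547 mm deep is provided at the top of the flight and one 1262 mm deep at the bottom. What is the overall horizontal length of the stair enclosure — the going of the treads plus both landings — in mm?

At most 173 each: 2119/173 = 12.25, giving 13 risers.
Riser R = 2119 / 13 = 163 mm, within the 173 mm limit.
Tread T = 625 − 2 × 163 = 299 mm (≥ 276 mm).
Going = (13 − 1) × 299 = 3588 mm.
Add landings: 3588 + 1547 + 1262 = 6397 mm.

6397 mm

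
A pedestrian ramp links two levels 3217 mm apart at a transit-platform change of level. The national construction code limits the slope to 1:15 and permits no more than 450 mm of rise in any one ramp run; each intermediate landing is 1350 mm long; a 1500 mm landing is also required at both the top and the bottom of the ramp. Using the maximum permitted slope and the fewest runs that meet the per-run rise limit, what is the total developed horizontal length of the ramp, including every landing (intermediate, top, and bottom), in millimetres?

At most 450 each: 3217/450 = 7.15, giving 8 ramp runs. That means 7 intermediate landings.
Horizontal run for 3217 mm of rise at 1:15 is 3217 × 15 = 48255 mm.
Intermediate landings: 7 × 1350 = 9450 mm.
Top and bottom landings: 2 × 1500 = 3000 mm.
Total = 48255 + 9450 + 3000 = 60705 mm.

60705 mm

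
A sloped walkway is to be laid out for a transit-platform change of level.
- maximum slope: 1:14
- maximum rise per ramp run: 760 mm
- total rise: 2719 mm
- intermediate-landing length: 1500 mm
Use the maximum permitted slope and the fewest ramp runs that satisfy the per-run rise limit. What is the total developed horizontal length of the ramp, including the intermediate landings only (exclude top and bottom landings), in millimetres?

At most 760 each: 2719/760 = 3.58, giving 4 ramp runs. That means 3 intermediate landings.
Ramp run (horizontal) at 1:14: 2719 × 14 = 38066 mm.
Intermediate landings: 3 × 1500 = 4500 mm.
Total developed length = 38066 + 4500 = 42566 mm.

42566 mm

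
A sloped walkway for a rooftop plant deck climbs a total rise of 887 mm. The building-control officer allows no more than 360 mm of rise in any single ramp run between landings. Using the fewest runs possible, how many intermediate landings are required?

At most 360 each: 887/360 = 2.46, giving 3 ramp runs.
3 runs are separated by 2 intermediate landings.

2 intermediate landings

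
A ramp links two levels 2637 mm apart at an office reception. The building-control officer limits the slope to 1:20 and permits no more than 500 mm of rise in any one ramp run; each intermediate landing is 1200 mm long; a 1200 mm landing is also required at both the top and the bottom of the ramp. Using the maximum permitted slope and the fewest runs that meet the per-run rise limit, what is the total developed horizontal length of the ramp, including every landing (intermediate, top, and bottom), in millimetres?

2637 / 500 = 5.27, so 6 ramp runs are needed. That means 5 intermediate landings.
Horizontal run for 2637 mm of rise at 1:20 is 2637 × 20 = 52740 mm.
5 intermediate landings contribute 5 × 1200 = 6000 mm.
Top and bottom landings: 2 × 1200 = 2400 mm.
Total = 52740 + 6000 + 2400 = 61140 mm.

61140 mm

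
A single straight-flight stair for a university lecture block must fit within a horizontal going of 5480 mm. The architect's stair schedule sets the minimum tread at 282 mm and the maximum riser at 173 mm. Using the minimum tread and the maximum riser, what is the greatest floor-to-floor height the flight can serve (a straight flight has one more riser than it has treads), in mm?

3460 mm

Treads that fit: ⌊5480 / 282⌋ = 19.
Risers = treads + 1 = 20.
Maximum height = 20 × 173 = 3460 mm.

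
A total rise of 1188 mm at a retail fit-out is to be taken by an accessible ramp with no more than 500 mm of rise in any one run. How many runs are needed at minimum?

1188 / 500 = 2.38, so 3 ramp runs are needed.

3 runs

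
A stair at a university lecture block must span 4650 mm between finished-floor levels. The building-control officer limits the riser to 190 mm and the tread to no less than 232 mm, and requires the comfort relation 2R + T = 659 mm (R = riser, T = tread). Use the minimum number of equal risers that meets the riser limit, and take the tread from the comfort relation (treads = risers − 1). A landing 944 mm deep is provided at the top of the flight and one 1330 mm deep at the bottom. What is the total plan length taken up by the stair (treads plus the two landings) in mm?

9162 mm

4650 / 190 = 24.47, so 25 risers are needed.
R = 4650 ÷ 25 = 186 mm.
Tread T = 659 − 2 × 186 = 287 mm (≥ 232 mm).
Treads = 25 − 1 = 24; going = 24 × 287 = 6888 mm.
Enclosure = 6888 + 944 + 1330 = 9162 mm.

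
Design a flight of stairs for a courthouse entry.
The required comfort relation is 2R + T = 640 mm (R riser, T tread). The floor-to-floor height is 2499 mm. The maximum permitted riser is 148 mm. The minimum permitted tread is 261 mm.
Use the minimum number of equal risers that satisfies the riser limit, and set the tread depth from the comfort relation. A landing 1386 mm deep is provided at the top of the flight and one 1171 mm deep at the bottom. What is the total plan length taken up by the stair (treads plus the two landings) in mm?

8093 mm

2499 / 148 = 16.89, so 17 risers are needed.
Each riser is 2499/17 = 147 mm (≤ 148 mm).
From 2R + T = 640: T = 640 − 294 = 346 mm.
17 risers give 16 treads; going = 16 × 346 = 5536 mm.
Enclosure = 5536 + 1386 + 1171 = 8093 mm.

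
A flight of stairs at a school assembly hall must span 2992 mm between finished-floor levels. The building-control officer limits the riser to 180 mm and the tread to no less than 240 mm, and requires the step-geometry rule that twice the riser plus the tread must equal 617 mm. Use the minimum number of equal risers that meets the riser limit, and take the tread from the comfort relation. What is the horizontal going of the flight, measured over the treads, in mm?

4240 mm

2992 / 180 = 16.622 → round up to 17 risers.
Each riser is 2992/17 = 176 mm (≤ 180 mm).
T = 617 − 2·176 = 265 mm, which satisfies the 240 mm minimum.
17 risers give 16 treads; going = 16 × 265 = 4240 mm.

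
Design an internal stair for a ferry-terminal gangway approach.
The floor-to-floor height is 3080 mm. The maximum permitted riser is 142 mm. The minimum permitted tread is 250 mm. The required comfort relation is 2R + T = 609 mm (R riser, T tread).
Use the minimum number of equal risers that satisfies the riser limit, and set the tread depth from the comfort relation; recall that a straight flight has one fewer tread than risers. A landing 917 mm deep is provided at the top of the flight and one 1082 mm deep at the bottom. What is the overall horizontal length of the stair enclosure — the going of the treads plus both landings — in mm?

8908 mm

⌈3080/142⌉ = 22 risers.
R = 3080 ÷ 22 = 140 mm.
T = 609 − 2·140 = 329 mm, which satisfies the 250 mm minimum.
Going = (22 − 1) × 329 = 6909 mm.
Add landings: 6909 + 917 + 1082 = 8908 mm.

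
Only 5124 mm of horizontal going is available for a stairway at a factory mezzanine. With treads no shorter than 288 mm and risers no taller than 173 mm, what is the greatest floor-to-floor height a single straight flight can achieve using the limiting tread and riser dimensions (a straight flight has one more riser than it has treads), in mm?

Treads that fit: ⌊5124 / 288⌋ = 17.
Risers = treads + 1 = 18.
Maximum height = 18 × 173 = 3114 mm.

3114 mm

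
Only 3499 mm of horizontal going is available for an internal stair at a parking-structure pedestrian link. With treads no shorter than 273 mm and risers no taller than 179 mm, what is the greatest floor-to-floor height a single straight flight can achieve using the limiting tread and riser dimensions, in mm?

2327 mm

Treads that fit: ⌊3499 / 273⌋ = 12.
Risers = treads + 1 = 13.
Maximum height = 13 × 179 = 2327 mm.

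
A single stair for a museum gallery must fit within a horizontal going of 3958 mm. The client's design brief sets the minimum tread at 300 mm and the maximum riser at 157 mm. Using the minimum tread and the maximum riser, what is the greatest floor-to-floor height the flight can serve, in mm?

3958 / 300 = 13.19, so 13 treads fit.
Risers = treads + 1 = 14.
Maximum height = 14 × 157 = 2198 mm.

2198 mm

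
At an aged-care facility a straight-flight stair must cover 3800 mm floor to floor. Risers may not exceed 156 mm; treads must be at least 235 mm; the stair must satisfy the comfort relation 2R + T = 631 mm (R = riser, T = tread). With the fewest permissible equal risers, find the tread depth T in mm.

327 mm

3800 / 156 = 24.359 → round up to 25 risers.
Riser R = 3800 / 25 = 152 mm, within the 156 mm limit.
Tread T = 631 − 2 × 152 = 327 mm (≥ 235 mm).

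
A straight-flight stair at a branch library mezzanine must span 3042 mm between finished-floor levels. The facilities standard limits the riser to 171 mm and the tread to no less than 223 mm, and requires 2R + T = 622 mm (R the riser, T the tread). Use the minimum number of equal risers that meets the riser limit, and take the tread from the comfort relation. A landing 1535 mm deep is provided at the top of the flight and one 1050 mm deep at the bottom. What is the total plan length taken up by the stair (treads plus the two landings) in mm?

7413 mm

At most 171 each: 3042/171 = 17.79, giving 18 risers.
R = 3042 ÷ 18 = 169 mm.
From 2R + T = 622: T = 622 − 338 = 284 mm.
Treads = 18 − 1 = 17; going = 17 × 284 = 4828 mm.
Enclosure = 4828 + 1535 + 1050 = 7413 mm.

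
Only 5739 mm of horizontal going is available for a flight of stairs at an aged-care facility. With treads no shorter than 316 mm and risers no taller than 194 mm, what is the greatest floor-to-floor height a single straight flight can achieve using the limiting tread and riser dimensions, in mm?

3686 mm

5739 / 316 = 18.16, so 18 treads fit.
Risers = treads + 1 = 19.
Maximum height = 19 × 194 = 3686 mm.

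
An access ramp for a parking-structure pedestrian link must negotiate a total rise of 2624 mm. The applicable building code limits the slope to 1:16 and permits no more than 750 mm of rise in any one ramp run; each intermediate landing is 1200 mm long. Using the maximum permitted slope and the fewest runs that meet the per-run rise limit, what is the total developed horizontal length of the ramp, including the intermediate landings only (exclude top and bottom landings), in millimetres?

⌈2624/750⌉ = 4 ramp runs. That means 3 intermediate landings.
Ramp run (horizontal) at 1:16: 2624 × 16 = 41984 mm.
Intermediate landings: 3 × 1200 = 3600 mm.
Developed length = 41984 + 3600 = 45584 mm.

45584 mm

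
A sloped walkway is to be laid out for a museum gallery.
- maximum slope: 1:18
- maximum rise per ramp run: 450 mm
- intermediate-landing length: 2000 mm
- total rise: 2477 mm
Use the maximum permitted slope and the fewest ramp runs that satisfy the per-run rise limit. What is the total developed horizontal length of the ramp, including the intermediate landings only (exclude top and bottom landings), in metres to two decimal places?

At most 450 each: 2477/450 = 5.50, giving 6 ramp runs. That means 5 intermediate landings.
Horizontal run for 2477 mm of rise at 1:18 is 2477 × 18 = 44586 mm.
5 intermediate landings contribute 5 × 2000 = 10000 mm.
Total developed length = 44586 + 10000 = 54586 mm.
= 54.59 m.

54.59 m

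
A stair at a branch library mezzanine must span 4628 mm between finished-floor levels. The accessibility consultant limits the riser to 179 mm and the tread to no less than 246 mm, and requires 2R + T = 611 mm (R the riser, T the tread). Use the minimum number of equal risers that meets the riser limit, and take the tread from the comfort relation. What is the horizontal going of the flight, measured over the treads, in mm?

6375 mm

At most 179 each: 4628/179 = 25.85, giving 26 risers.
Riser R = 4628 / 26 = 178 mm, within the 179 mm limit.
From 2R + T = 611: T = 611 − 356 = 255 mm.
Going = (26 − 1) × 255 = 6375 mm.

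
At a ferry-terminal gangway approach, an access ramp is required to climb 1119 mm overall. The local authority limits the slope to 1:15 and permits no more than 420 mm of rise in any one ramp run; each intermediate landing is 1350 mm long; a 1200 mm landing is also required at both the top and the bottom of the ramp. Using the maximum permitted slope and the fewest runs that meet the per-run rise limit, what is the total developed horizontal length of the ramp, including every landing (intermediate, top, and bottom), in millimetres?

21885 mm

⌈1119/420⌉ = 3 ramp runs. That means 2 intermediate landings.
Ramp run (horizontal) at 1:15: 1119 × 15 = 16785 mm.
Intermediate landings: 2 × 1350 = 2700 mm.
Top and bottom landings: 2 × 1200 = 2400 mm.
Total = 16785 + 2700 + 2400 = 21885 mm.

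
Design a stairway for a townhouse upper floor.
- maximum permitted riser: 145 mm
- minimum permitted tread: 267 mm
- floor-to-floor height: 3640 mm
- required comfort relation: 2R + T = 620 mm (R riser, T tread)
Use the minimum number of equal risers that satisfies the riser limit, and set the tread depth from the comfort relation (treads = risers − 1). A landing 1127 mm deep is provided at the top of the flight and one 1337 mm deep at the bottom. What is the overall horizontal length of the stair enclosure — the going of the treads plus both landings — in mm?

3640 / 145 = 25.103 → round up to 26 risers.
Riser R = 3640 / 26 = 140 mm, within the 145 mm limit.
T = 620 − 2·140 = 340 mm, which satisfies the 267 mm minimum.
Going = (26 − 1) × 340 = 8500 mm.
Add landings: 8500 + 1127 + 1337 = 10964 mm.

10964 mm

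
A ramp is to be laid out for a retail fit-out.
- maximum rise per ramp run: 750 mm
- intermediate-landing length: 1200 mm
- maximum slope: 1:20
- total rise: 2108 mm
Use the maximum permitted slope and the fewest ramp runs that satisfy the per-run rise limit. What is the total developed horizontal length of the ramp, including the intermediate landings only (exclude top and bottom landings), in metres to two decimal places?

⌈2108/750⌉ = 3 ramp runs. That means 2 intermediate landings.
Horizontal run for 2108 mm of rise at 1:20 is 2108 × 20 = 42160 mm.
2 intermediate landings contribute 2 × 1200 = 2400 mm.
Total developed length = 42160 + 2400 = 44560 mm.
= 44.56 m.

44.56 m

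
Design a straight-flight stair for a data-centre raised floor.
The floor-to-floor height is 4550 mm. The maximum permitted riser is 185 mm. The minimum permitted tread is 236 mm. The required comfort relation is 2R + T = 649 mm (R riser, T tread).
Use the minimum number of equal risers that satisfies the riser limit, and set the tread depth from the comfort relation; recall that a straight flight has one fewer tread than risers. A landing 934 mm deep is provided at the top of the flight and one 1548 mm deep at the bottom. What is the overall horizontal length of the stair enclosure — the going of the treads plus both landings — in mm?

9322 mm

⌈4550/185⌉ = 25 risers.
Riser R = 4550 / 25 = 182 mm, within the 185 mm limit.
Tread T = 649 − 2 × 182 = 285 mm (≥ 236 mm).
Treads = 25 − 1 = 24; going = 24 × 285 = 6840 mm.
Add landings: 6840 + 934 + 1548 = 9322 mm.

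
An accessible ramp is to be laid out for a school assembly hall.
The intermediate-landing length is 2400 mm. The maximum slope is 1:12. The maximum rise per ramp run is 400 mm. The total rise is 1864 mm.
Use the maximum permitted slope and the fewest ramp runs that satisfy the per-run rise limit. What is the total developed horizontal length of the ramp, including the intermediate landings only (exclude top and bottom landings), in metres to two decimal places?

At most 400 each: 1864/400 = 4.66, giving 5 ramp runs. That means 4 intermediate landings.
Horizontal run for 1864 mm of rise at 1:12 is 1864 × 12 = 22368 mm.
4 intermediate landings contribute 4 × 2400 = 9600 mm.
Developed length = 22368 + 9600 = 31968 mm.
= 31.97 m.

31.97 m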